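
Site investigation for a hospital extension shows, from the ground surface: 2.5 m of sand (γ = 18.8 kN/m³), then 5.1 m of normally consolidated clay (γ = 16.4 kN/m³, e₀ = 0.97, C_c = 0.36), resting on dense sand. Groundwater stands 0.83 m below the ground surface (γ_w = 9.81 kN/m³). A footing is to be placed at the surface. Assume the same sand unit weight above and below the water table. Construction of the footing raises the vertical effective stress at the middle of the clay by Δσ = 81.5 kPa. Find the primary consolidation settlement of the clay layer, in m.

S_c ≈ 0.405 m

Mid-depth of clay below the ground surface: z = 2.5 + 5.1/2 = 5.05 m.
Total vertical stress at mid-clay: σ_v = 18.8×2.5 + 16.4×2.55 = 88.82 kPa.
Pore pressure: u = 9.81×(5.05 − 0.83) = 41.398 kPa.
Initial effective stress: σ'_0 = σ_v − u = 88.82 − 41.398 = 47.422 kPa.
Final effective stress: σ'_f = σ'_0 + Δσ = 47.422 + 81.5 = 128.92 kPa.
Normally consolidated clay, so the full stress increment lies on the virgin compression line:
S_c = C_c·H/(1+e₀)·log₁₀(σ'_f/σ'_0) = 0.36×5.1/(1+0.97)×log₁₀(128.92/47.422)
    = 0.93198 × 0.43434 = 0.4048 m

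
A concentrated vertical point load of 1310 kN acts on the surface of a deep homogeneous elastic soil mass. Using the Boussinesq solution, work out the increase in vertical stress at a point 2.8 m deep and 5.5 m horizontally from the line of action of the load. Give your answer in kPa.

Boussinesq vertical stress below a point load on an elastic half-space:
Δσ_z = 3P/(2πz²) · [1 + (r/z)²]^(−5/2)
r/z = 5.5/2.8 = 1.9643; [1+(r/z)²]^(−5/2) = 0.01922.
Δσ_z = 3×1310/(2π×2.8²) × 0.01922 = 79.78 × 0.01922 = 1.533 kPa

Δσ_z ≈ 1.53 kPa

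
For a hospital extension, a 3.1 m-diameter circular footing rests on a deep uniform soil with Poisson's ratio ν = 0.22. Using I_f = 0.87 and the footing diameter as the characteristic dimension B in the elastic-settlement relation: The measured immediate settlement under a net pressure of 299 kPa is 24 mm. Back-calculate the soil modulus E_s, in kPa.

S_e = q·B·(1−ν²)/E_s · I_f  ⇒  E_s = q·B·(1−ν²)·I_f / S_e.
E_s = 299 × 3.1 × 0.9516 × 0.87 / 0.024 = 31970 kPa

E_s ≈ 32000 kPa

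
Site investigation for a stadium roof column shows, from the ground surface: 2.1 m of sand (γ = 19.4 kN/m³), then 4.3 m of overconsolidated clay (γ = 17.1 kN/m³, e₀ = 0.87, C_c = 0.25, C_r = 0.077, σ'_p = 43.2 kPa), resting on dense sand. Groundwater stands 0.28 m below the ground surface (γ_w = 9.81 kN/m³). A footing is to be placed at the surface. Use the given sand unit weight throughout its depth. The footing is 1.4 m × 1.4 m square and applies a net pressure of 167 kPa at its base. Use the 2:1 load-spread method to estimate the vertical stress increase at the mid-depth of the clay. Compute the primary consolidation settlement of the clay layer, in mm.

Mid-depth of clay below the ground surface: z = 2.1 + 4.3/2 = 4.25 m.
Total vertical stress at mid-clay: σ_v = 19.4×2.1 + 17.1×2.15 = 77.505 kPa.
Pore pressure: u = 9.81×(4.25 − 0.28) = 38.946 kPa.
Initial effective stress: σ'_0 = σ_v − u = 77.505 − 38.946 = 38.559 kPa.
Stress increase at mid-clay by the 2:1 spreading method:
Δσ = qBL/((B+z)(L+z)) = 167×1.4×1.4/((1.4+4.25)(1.4+4.25)) = 10.254 kPa
Final effective stress: σ'_f = 38.559 + 10.254 = 48.813 kPa.
σ'_f = 48.813 > σ'_p = 43.2 kPa, so the stress path crosses the preconsolidation pressure — recompression up to σ'_p, then virgin compression beyond:
S_c = H/(1+e₀)·[C_r·log₁₀(σ'_p/σ'_0) + C_c·log₁₀(σ'_f/σ'_p)]
    = 4.3/1.87 × [0.077×log₁₀(43.2/38.559) + 0.25×log₁₀(48.813/43.2)]
    = 2.2995 × [0.0038006 + 0.013263] = 0.03924 m

S_c ≈ 39.2 mm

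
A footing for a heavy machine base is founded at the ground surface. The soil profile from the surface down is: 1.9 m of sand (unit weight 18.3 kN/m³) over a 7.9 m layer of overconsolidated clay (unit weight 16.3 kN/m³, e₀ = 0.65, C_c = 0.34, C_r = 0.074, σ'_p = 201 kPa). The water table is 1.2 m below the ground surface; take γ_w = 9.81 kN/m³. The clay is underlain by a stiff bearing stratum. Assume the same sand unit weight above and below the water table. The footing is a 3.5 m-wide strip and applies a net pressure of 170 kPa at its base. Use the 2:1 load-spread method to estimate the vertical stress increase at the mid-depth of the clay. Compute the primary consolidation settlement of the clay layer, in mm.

Mid-depth of clay below the ground surface: z = 1.9 + 7.9/2 = 5.85 m.
Total vertical stress at mid-clay: σ_v = 18.3×1.9 + 16.3×3.95 = 99.155 kPa.
Pore pressure: u = 9.81×(5.85 − 1.2) = 45.617 kPa.
Initial effective stress: σ'_0 = σ_v − u = 99.155 − 45.617 = 53.538 kPa.
Stress increase at mid-clay by the 2:1 spreading method:
Δσ = qB/(B+z) = 170×3.5/(3.5+5.85) = 63.636 kPa
Final effective stress: σ'_f = 53.538 + 63.636 = 117.17 kPa.
σ'_f = 117.17 ≤ σ'_p = 201 kPa, so the clay remains overconsolidated and only the recompression index applies:
S_c = C_r·H/(1+e₀)·log₁₀(σ'_f/σ'_0) = 0.074×7.9/1.65×log₁₀(117.17/53.538)
    = 0.3543 × 0.34015 = 0.1205 m

S_c ≈ 121 mm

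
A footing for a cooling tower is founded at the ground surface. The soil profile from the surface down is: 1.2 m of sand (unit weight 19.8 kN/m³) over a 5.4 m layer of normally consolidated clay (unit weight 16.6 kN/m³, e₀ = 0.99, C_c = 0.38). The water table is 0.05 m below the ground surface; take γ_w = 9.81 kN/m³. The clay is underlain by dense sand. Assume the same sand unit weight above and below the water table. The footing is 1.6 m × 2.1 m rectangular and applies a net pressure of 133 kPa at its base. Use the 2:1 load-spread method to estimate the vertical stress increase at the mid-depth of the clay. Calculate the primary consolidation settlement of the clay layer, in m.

S_c ≈ 0.163 m

Mid-depth of clay below the ground surface: z = 1.2 + 5.4/2 = 3.9 m.
Total vertical stress at mid-clay: σ_v = 19.8×1.2 + 16.6×2.7 = 68.58 kPa.
Pore pressure: u = 9.81×(3.9 − 0.05) = 37.769 kPa.
Initial effective stress: σ'_0 = σ_v − u = 68.58 − 37.769 = 30.811 kPa.
Stress increase at mid-clay by the 2:1 spreading method:
Δσ = qBL/((B+z)(L+z)) = 133×1.6×2.1/((1.6+3.9)(2.1+3.9)) = 13.542 kPa
Final effective stress: σ'_f = σ'_0 + Δσ = 30.811 + 13.542 = 44.353 kPa.
Normally consolidated clay, so the full stress increment lies on the virgin compression line:
S_c = C_c·H/(1+e₀)·log₁₀(σ'_f/σ'_0) = 0.38×5.4/(1+0.99)×log₁₀(44.353/30.811)
    = 1.0312 × 0.15822 = 0.1632 m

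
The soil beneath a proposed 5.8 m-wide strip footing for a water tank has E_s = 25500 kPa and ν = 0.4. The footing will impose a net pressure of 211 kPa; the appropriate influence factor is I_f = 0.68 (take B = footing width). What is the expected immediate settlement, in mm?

Immediate (elastic) settlement: S_e = q·B·(1−ν²)/E_s · I_f.
S_e = 211 × 5.8 × (1 − 0.4²) / 25500 × 0.68
    = 211 × 5.8 × 0.84 / 25500 × 0.68
    = 0.02741 m = 27.41 mm

S_e ≈ 27.4 mm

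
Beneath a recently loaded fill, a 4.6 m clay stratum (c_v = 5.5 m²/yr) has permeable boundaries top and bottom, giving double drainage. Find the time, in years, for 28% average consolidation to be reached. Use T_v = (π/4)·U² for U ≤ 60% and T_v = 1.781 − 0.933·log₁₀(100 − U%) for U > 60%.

t ≈ 0.0592 years

Drainage path length: H_d = H/2 = 2.3 m (double drainage).
U ≤ 60%: T_v = (π/4)·U² = (π/4)×0.28² = 0.061575.
t = T_v·H_d²/c_v = 0.061575×2.3²/5.5 = 0.05922 years.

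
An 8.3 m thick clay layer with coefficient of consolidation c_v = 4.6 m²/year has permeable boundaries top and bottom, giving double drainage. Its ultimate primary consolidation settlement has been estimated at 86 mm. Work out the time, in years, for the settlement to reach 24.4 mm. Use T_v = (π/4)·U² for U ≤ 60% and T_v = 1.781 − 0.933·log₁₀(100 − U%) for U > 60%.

Drainage path length: H_d = H/2 = 4.15 m (double drainage).
U = S(t)/S_ult = 24.4/86 = 0.2837.
U ≤ 60%: T_v = (π/4)·U² = (π/4)×0.28372² = 0.063223.
t = T_v·H_d²/c_v = 0.063223×4.15²/4.6 = 0.2367 years.

t ≈ 0.237 years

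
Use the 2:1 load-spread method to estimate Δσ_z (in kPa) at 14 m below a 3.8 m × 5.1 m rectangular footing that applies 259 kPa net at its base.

By the 2:1 method the load spreads at 1 horizontal : 2 vertical, so at depth z the loaded area has grown by z in each plan dimension:
Δσ = qBL/((B+z)(L+z)) = 259×3.8×5.1/((3.8+14)(5.1+14)) = 14.764 kPa

Δσ_z ≈ 14.8 kPa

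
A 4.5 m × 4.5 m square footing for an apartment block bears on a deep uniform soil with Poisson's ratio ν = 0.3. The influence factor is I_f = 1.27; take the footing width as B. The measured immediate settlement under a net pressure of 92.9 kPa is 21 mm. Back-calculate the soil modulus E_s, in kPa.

E_s ≈ 23000 kPa

S_e = q·B·(1−ν²)/E_s · I_f  ⇒  E_s = q·B·(1−ν²)·I_f / S_e.
E_s = 92.9 × 4.5 × 0.91 × 1.27 / 0.021 = 23010 kPa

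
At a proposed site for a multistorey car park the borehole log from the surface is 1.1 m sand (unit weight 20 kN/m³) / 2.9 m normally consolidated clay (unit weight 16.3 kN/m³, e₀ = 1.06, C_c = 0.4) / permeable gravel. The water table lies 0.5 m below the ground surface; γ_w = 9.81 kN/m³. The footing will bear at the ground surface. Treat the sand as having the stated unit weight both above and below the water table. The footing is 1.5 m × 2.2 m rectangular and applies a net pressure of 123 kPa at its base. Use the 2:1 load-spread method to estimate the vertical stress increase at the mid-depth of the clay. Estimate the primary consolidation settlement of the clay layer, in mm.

Mid-depth of clay below the ground surface: z = 1.1 + 2.9/2 = 2.55 m.
Total vertical stress at mid-clay: σ_v = 20×1.1 + 16.3×1.45 = 45.635 kPa.
Pore pressure: u = 9.81×(2.55 − 0.5) = 20.11 kPa.
Initial effective stress: σ'_0 = σ_v − u = 45.635 − 20.11 = 25.525 kPa.
Stress increase at mid-clay by the 2:1 spreading method:
Δσ = qBL/((B+z)(L+z)) = 123×1.5×2.2/((1.5+2.55)(2.2+2.55)) = 21.099 kPa
Final effective stress: σ'_f = σ'_0 + Δσ = 25.525 + 21.099 = 46.624 kPa.
Normally consolidated clay, so the full stress increment lies on the virgin compression line:
S_c = C_c·H/(1+e₀)·log₁₀(σ'_f/σ'_0) = 0.4×2.9/(1+1.06)×log₁₀(46.624/25.525)
    = 0.56311 × 0.26164 = 0.1473 m

S_c ≈ 147 mm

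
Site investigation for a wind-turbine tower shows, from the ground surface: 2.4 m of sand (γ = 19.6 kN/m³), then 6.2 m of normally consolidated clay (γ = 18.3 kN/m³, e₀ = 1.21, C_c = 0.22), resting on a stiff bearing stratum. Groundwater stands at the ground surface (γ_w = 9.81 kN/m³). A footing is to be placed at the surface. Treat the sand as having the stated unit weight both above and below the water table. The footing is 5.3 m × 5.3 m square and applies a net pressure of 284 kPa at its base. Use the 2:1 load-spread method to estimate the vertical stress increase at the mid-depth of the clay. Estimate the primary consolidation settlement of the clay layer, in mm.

S_c ≈ 232 mm

Mid-depth of clay below the ground surface: z = 2.4 + 6.2/2 = 5.5 m.
Total vertical stress at mid-clay: σ_v = 19.6×2.4 + 18.3×3.1 = 103.77 kPa.
Pore pressure: u = 9.81×(5.5 − 0) = 53.955 kPa.
Initial effective stress: σ'_0 = σ_v − u = 103.77 − 53.955 = 49.815 kPa.
Stress increase at mid-clay by the 2:1 spreading method:
Δσ = qBL/((B+z)(L+z)) = 284×5.3×5.3/((5.3+5.5)(5.3+5.5)) = 68.395 kPa
Final effective stress: σ'_f = σ'_0 + Δσ = 49.815 + 68.395 = 118.21 kPa.
Normally consolidated clay, so the full stress increment lies on the virgin compression line:
S_c = C_c·H/(1+e₀)·log₁₀(σ'_f/σ'_0) = 0.22×6.2/(1+1.21)×log₁₀(118.21/49.815)
    = 0.61719 × 0.37529 = 0.2316 m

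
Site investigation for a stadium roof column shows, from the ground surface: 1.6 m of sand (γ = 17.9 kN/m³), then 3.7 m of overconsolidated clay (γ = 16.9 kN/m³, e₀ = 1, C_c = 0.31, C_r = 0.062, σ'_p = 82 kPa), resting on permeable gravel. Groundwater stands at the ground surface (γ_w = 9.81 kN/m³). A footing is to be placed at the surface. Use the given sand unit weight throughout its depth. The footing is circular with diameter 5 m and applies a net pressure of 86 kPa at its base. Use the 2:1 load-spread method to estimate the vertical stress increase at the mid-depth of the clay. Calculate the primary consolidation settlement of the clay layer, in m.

S_c ≈ 0.0383 m

Mid-depth of clay below the ground surface: z = 1.6 + 3.7/2 = 3.45 m.
Total vertical stress at mid-clay: σ_v = 17.9×1.6 + 16.9×1.85 = 59.905 kPa.
Pore pressure: u = 9.81×(3.45 − 0) = 33.845 kPa.
Initial effective stress: σ'_0 = σ_v − u = 59.905 − 33.845 = 26.06 kPa.
Stress increase at mid-clay by the 2:1 spreading method:
Δσ ≈ qD²/(D+z)² = 86×5²/(5+3.45)² = 30.111 kPa
Final effective stress: σ'_f = 26.06 + 30.111 = 56.171 kPa.
σ'_f = 56.171 ≤ σ'_p = 82 kPa, so the clay remains overconsolidated and only the recompression index applies:
S_c = C_r·H/(1+e₀)·log₁₀(σ'_f/σ'_0) = 0.062×3.7/2×log₁₀(56.171/26.06)
    = 0.1147 × 0.33354 = 0.03826 m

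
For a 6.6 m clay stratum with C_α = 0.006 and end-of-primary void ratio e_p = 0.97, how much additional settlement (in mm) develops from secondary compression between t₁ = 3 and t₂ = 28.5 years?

S_s ≈ 19.7 mm

Secondary compression: S_s = C_α·H/(1+e_p)·log₁₀(t₂/t₁)
S_s = 0.006×6.6/(1+0.97)×log₁₀(28.5/3)
    = 0.0201 × 0.9777 = 0.01965 m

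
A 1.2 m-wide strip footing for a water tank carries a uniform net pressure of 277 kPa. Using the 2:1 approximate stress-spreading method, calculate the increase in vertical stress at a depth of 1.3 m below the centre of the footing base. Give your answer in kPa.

By the 2:1 method the load spreads at 1 horizontal : 2 vertical, so at depth z the loaded area has grown by z in each plan dimension:
Δσ = qB/(B+z) = 277×1.2/(1.2+1.3) = 132.96 kPa

Δσ_z ≈ 133 kPa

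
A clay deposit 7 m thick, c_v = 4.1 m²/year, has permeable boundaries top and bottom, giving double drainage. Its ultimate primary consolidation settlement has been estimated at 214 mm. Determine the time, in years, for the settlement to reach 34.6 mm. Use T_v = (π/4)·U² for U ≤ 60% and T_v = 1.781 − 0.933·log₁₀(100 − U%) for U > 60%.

Drainage path length: H_d = H/2 = 3.5 m (double drainage).
U = S(t)/S_ult = 34.6/214 = 0.1617.
U ≤ 60%: T_v = (π/4)·U² = (π/4)×0.16168² = 0.020531.
t = T_v·H_d²/c_v = 0.020531×3.5²/4.1 = 0.06134 years.

t ≈ 0.0613 years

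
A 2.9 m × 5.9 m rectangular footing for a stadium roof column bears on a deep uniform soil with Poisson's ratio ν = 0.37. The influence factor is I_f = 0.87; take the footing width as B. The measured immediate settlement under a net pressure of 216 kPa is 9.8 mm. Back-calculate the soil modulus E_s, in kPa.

E_s ≈ 48000 kPa

S_e = q·B·(1−ν²)/E_s · I_f  ⇒  E_s = q·B·(1−ν²)·I_f / S_e.
E_s = 216 × 2.9 × 0.8631 × 0.87 / 0.0098 = 48000 kPa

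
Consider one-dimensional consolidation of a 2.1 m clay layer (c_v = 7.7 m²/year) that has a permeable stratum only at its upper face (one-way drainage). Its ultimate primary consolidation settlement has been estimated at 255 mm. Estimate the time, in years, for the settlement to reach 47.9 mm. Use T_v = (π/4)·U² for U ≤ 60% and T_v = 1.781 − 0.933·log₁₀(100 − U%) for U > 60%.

Drainage path length: H_d = H = 2.1 m (single drainage).
U = S(t)/S_ult = 47.9/255 = 0.1878.
U ≤ 60%: T_v = (π/4)·U² = (π/4)×0.18784² = 0.027713.
t = T_v·H_d²/c_v = 0.027713×2.1²/7.7 = 0.01587 years.

t ≈ 0.0159 years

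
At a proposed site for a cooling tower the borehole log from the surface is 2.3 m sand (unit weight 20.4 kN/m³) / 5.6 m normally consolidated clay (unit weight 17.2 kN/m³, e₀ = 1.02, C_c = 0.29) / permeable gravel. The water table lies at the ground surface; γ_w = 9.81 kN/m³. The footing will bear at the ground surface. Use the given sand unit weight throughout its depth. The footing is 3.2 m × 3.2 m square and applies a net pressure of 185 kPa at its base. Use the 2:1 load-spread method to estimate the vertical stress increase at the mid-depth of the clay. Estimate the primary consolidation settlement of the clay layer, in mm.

S_c ≈ 166 mm

Mid-depth of clay below the ground surface: z = 2.3 + 5.6/2 = 5.1 m.
Total vertical stress at mid-clay: σ_v = 20.4×2.3 + 17.2×2.8 = 95.08 kPa.
Pore pressure: u = 9.81×(5.1 − 0) = 50.031 kPa.
Initial effective stress: σ'_0 = σ_v − u = 95.08 − 50.031 = 45.049 kPa.
Stress increase at mid-clay by the 2:1 spreading method:
Δσ = qBL/((B+z)(L+z)) = 185×3.2×3.2/((3.2+5.1)(3.2+5.1)) = 27.499 kPa
Final effective stress: σ'_f = σ'_0 + Δσ = 45.049 + 27.499 = 72.548 kPa.
Normally consolidated clay, so the full stress increment lies on the virgin compression line:
S_c = C_c·H/(1+e₀)·log₁₀(σ'_f/σ'_0) = 0.29×5.6/(1+1.02)×log₁₀(72.548/45.049)
    = 0.80396 × 0.20694 = 0.1664 m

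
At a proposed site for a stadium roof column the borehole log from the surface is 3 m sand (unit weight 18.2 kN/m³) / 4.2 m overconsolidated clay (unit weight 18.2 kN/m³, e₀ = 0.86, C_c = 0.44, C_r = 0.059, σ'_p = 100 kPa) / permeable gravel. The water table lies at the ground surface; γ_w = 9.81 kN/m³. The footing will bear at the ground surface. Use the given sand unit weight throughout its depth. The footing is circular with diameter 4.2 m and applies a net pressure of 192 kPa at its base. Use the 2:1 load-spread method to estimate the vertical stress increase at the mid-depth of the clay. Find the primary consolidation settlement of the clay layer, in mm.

Mid-depth of clay below the ground surface: z = 3 + 4.2/2 = 5.1 m.
Total vertical stress at mid-clay: σ_v = 18.2×3 + 18.2×2.1 = 92.82 kPa.
Pore pressure: u = 9.81×(5.1 − 0) = 50.031 kPa.
Initial effective stress: σ'_0 = σ_v − u = 92.82 − 50.031 = 42.789 kPa.
Stress increase at mid-clay by the 2:1 spreading method:
Δσ ≈ qD²/(D+z)² = 192×4.2²/(4.2+5.1)² = 39.159 kPa
Final effective stress: σ'_f = 42.789 + 39.159 = 81.948 kPa.
σ'_f = 81.948 ≤ σ'_p = 100 kPa, so the clay remains overconsolidated and only the recompression index applies:
S_c = C_r·H/(1+e₀)·log₁₀(σ'_f/σ'_0) = 0.059×4.2/1.86×log₁₀(81.948/42.789)
    = 0.13323 × 0.28221 = 0.0376 m

S_c ≈ 37.6 mm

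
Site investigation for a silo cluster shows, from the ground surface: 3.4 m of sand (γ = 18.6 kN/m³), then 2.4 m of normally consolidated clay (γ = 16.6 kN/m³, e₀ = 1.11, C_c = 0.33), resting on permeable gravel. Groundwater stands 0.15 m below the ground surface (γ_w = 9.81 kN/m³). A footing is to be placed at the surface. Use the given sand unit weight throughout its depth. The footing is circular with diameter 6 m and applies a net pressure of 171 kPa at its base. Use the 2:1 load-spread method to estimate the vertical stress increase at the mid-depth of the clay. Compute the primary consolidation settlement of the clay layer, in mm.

S_c ≈ 142 mm

Mid-depth of clay below the ground surface: z = 3.4 + 2.4/2 = 4.6 m.
Total vertical stress at mid-clay: σ_v = 18.6×3.4 + 16.6×1.2 = 83.16 kPa.
Pore pressure: u = 9.81×(4.6 − 0.15) = 43.655 kPa.
Initial effective stress: σ'_0 = σ_v − u = 83.16 − 43.655 = 39.505 kPa.
Stress increase at mid-clay by the 2:1 spreading method:
Δσ ≈ qD²/(D+z)² = 171×6²/(6+4.6)² = 54.788 kPa
Final effective stress: σ'_f = σ'_0 + Δσ = 39.505 + 54.788 = 94.293 kPa.
Normally consolidated clay, so the full stress increment lies on the virgin compression line:
S_c = C_c·H/(1+e₀)·log₁₀(σ'_f/σ'_0) = 0.33×2.4/(1+1.11)×log₁₀(94.293/39.505)
    = 0.37536 × 0.37783 = 0.1418 m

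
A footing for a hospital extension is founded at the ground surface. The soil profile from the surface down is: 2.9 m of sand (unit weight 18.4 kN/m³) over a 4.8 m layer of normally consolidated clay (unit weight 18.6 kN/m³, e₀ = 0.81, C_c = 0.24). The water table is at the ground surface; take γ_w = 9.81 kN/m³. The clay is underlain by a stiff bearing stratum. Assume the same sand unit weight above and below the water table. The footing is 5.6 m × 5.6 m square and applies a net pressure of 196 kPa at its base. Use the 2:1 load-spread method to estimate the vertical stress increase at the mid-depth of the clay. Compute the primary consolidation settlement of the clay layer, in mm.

Mid-depth of clay below the ground surface: z = 2.9 + 4.8/2 = 5.3 m.
Total vertical stress at mid-clay: σ_v = 18.4×2.9 + 18.6×2.4 = 98 kPa.
Pore pressure: u = 9.81×(5.3 − 0) = 51.993 kPa.
Initial effective stress: σ'_0 = σ_v − u = 98 − 51.993 = 46.007 kPa.
Stress increase at mid-clay by the 2:1 spreading method:
Δσ = qBL/((B+z)(L+z)) = 196×5.6×5.6/((5.6+5.3)(5.6+5.3)) = 51.734 kPa
Final effective stress: σ'_f = σ'_0 + Δσ = 46.007 + 51.734 = 97.741 kPa.
Normally consolidated clay, so the full stress increment lies on the virgin compression line:
S_c = C_c·H/(1+e₀)·log₁₀(σ'_f/σ'_0) = 0.24×4.8/(1+0.81)×log₁₀(97.741/46.007)
    = 0.63646 × 0.32725 = 0.2083 m

S_c ≈ 208 mm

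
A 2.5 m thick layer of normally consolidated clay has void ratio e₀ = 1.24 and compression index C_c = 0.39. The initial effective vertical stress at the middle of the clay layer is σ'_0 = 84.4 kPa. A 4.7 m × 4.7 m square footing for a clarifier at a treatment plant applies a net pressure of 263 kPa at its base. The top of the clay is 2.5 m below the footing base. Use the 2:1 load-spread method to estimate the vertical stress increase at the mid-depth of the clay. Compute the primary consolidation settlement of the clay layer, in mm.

S_c ≈ 128 mm

Mid-depth of clay below the footing base: z = 2.5 + 2.5/2 = 3.75 m.
Stress increase at mid-clay by the 2:1 spreading method:
Δσ = qBL/((B+z)(L+z)) = 263×4.7×4.7/((4.7+3.75)(4.7+3.75)) = 81.365 kPa
Final effective stress: σ'_f = σ'_0 + Δσ = 84.4 + 81.365 = 165.76 kPa.
Normally consolidated clay, so the full stress increment lies on the virgin compression line:
S_c = C_c·H/(1+e₀)·log₁₀(σ'_f/σ'_0) = 0.39×2.5/(1+1.24)×log₁₀(165.76/84.4)
    = 0.43527 × 0.29314 = 0.1276 m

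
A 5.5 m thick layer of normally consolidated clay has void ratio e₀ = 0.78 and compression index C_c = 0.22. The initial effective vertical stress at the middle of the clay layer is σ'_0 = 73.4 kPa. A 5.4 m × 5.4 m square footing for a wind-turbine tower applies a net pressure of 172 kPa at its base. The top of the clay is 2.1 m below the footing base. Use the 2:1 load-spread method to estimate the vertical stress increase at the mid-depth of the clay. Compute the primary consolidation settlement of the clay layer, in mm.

S_c ≈ 148 mm

Mid-depth of clay below the footing base: z = 2.1 + 5.5/2 = 4.85 m.
Stress increase at mid-clay by the 2:1 spreading method:
Δσ = qBL/((B+z)(L+z)) = 172×5.4×5.4/((5.4+4.85)(5.4+4.85)) = 47.738 kPa
Final effective stress: σ'_f = σ'_0 + Δσ = 73.4 + 47.738 = 121.14 kPa.
Normally consolidated clay, so the full stress increment lies on the virgin compression line:
S_c = C_c·H/(1+e₀)·log₁₀(σ'_f/σ'_0) = 0.22×5.5/(1+0.78)×log₁₀(121.14/73.4)
    = 0.67978 × 0.21759 = 0.1479 m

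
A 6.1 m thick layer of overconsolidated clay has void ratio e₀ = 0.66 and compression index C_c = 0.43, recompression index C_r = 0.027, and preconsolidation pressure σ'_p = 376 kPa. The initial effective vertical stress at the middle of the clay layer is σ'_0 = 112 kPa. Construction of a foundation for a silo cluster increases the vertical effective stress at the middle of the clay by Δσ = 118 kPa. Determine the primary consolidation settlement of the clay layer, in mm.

Final effective stress: σ'_f = 112 + 118 = 230 kPa.
σ'_f = 230 ≤ σ'_p = 376 kPa, so the clay remains overconsolidated and only the recompression index applies:
S_c = C_r·H/(1+e₀)·log₁₀(σ'_f/σ'_0) = 0.027×6.1/1.66×log₁₀(230/112)
    = 0.099217 × 0.31251 = 0.03101 m

S_c ≈ 31 mm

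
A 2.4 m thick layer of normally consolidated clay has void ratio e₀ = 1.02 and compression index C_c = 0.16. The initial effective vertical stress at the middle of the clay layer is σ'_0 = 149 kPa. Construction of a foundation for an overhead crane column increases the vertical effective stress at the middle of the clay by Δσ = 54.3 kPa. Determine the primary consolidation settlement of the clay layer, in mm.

Final effective stress: σ'_f = σ'_0 + Δσ = 149 + 54.3 = 203.3 kPa.
Normally consolidated clay, so the full stress increment lies on the virgin compression line:
S_c = C_c·H/(1+e₀)·log₁₀(σ'_f/σ'_0) = 0.16×2.4/(1+1.02)×log₁₀(203.3/149)
    = 0.1901 × 0.13495 = 0.02565 m

S_c ≈ 25.7 mm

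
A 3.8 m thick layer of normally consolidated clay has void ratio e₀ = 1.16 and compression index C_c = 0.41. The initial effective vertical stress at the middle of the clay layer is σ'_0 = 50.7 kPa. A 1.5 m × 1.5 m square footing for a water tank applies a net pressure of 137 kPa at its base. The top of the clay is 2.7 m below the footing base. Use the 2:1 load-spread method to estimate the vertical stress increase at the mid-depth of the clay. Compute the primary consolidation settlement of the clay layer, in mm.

Mid-depth of clay below the footing base: z = 2.7 + 3.8/2 = 4.6 m.
Stress increase at mid-clay by the 2:1 spreading method:
Δσ = qBL/((B+z)(L+z)) = 137×1.5×1.5/((1.5+4.6)(1.5+4.6)) = 8.2841 kPa
Final effective stress: σ'_f = σ'_0 + Δσ = 50.7 + 8.2841 = 58.984 kPa.
Normally consolidated clay, so the full stress increment lies on the virgin compression line:
S_c = C_c·H/(1+e₀)·log₁₀(σ'_f/σ'_0) = 0.41×3.8/(1+1.16)×log₁₀(58.984/50.7)
    = 0.7213 × 0.065726 = 0.04741 m

S_c ≈ 47.4 mm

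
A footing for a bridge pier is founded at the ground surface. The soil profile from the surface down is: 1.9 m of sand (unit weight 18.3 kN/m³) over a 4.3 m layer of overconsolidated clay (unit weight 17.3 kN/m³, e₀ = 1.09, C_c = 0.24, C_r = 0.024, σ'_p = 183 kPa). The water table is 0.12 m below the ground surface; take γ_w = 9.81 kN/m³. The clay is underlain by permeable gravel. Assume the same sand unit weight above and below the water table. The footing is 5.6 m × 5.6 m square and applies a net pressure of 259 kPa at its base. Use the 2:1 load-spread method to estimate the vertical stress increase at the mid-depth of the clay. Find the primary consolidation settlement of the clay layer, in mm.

S_c ≈ 27.5 mm

Mid-depth of clay below the ground surface: z = 1.9 + 4.3/2 = 4.05 m.
Total vertical stress at mid-clay: σ_v = 18.3×1.9 + 17.3×2.15 = 71.965 kPa.
Pore pressure: u = 9.81×(4.05 − 0.12) = 38.553 kPa.
Initial effective stress: σ'_0 = σ_v − u = 71.965 − 38.553 = 33.412 kPa.
Stress increase at mid-clay by the 2:1 spreading method:
Δσ = qBL/((B+z)(L+z)) = 259×5.6×5.6/((5.6+4.05)(5.6+4.05)) = 87.221 kPa
Final effective stress: σ'_f = 33.412 + 87.221 = 120.63 kPa.
σ'_f = 120.63 ≤ σ'_p = 183 kPa, so the clay remains overconsolidated and only the recompression index applies:
S_c = C_r·H/(1+e₀)·log₁₀(σ'_f/σ'_0) = 0.024×4.3/2.09×log₁₀(120.63/33.412)
    = 0.049378 × 0.55755 = 0.02753 m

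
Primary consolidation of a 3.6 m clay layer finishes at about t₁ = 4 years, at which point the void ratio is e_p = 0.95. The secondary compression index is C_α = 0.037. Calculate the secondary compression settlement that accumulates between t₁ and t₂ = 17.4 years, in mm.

S_s ≈ 43.6 mm

Secondary compression: S_s = C_α·H/(1+e_p)·log₁₀(t₂/t₁)
S_s = 0.037×3.6/(1+0.95)×log₁₀(17.4/4)
    = 0.06831 × 0.6385 = 0.04361 m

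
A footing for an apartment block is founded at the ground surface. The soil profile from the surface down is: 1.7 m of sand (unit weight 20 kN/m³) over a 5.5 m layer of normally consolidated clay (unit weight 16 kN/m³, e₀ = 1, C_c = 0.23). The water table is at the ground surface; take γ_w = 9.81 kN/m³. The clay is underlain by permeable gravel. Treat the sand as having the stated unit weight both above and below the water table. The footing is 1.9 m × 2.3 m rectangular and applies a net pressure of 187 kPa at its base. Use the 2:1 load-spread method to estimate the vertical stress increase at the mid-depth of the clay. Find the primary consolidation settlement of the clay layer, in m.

Mid-depth of clay below the ground surface: z = 1.7 + 5.5/2 = 4.45 m.
Total vertical stress at mid-clay: σ_v = 20×1.7 + 16×2.75 = 78 kPa.
Pore pressure: u = 9.81×(4.45 − 0) = 43.655 kPa.
Initial effective stress: σ'_0 = σ_v − u = 78 − 43.655 = 34.345 kPa.
Stress increase at mid-clay by the 2:1 spreading method:
Δσ = qBL/((B+z)(L+z)) = 187×1.9×2.3/((1.9+4.45)(2.3+4.45)) = 19.065 kPa
Final effective stress: σ'_f = σ'_0 + Δσ = 34.345 + 19.065 = 53.41 kPa.
Normally consolidated clay, so the full stress increment lies on the virgin compression line:
S_c = C_c·H/(1+e₀)·log₁₀(σ'_f/σ'_0) = 0.23×5.5/(1+1)×log₁₀(53.41/34.345)
    = 0.6325 × 0.19176 = 0.1213 m

S_c ≈ 0.121 m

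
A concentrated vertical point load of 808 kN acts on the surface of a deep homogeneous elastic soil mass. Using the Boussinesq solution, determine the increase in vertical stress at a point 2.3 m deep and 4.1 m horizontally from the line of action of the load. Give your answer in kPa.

Δσ_z ≈ 2.04 kPa

Boussinesq vertical stress below a point load on an elastic half-space:
Δσ_z = 3P/(2πz²) · [1 + (r/z)²]^(−5/2)
r/z = 4.1/2.3 = 1.7826; [1+(r/z)²]^(−5/2) = 0.028032.
Δσ_z = 3×808/(2π×2.3²) × 0.028032 = 72.928 × 0.028032 = 2.044 kPa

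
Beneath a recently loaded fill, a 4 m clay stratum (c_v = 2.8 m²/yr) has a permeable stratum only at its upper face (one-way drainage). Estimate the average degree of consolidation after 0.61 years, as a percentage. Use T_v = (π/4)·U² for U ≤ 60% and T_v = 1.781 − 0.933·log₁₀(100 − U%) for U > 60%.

U ≈ 36.9 %

Drainage path length: H_d = H = 4 m (single drainage).
T_v = c_v·t/H_d² = 2.8×0.61/4² = 0.10675.
T_v = 0.10675 corresponds to the U ≤ 60% branch:
U = √(4T_v/π) = 0.3687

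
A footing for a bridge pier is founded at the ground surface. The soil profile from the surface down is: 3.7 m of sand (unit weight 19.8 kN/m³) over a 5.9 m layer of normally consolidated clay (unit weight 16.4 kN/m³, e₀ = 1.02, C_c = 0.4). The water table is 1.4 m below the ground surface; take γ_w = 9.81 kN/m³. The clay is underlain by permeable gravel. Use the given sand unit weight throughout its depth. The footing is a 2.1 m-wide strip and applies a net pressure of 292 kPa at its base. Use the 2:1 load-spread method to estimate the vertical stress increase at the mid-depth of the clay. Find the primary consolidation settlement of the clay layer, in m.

Mid-depth of clay below the ground surface: z = 3.7 + 5.9/2 = 6.65 m.
Total vertical stress at mid-clay: σ_v = 19.8×3.7 + 16.4×2.95 = 121.64 kPa.
Pore pressure: u = 9.81×(6.65 − 1.4) = 51.503 kPa.
Initial effective stress: σ'_0 = σ_v − u = 121.64 − 51.503 = 70.137 kPa.
Stress increase at mid-clay by the 2:1 spreading method:
Δσ = qB/(B+z) = 292×2.1/(2.1+6.65) = 70.08 kPa
Final effective stress: σ'_f = σ'_0 + Δσ = 70.137 + 70.08 = 140.22 kPa.
Normally consolidated clay, so the full stress increment lies on the virgin compression line:
S_c = C_c·H/(1+e₀)·log₁₀(σ'_f/σ'_0) = 0.4×5.9/(1+1.02)×log₁₀(140.22/70.137)
    = 1.1683 × 0.30086 = 0.3515 m

S_c ≈ 0.351 m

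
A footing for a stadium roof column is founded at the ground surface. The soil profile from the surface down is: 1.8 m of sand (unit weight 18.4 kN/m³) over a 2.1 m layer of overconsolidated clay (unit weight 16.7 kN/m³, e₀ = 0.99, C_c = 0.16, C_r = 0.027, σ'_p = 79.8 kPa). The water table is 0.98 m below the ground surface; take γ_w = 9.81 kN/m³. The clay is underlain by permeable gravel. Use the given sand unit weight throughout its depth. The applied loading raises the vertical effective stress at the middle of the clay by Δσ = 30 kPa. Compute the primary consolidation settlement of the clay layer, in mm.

Mid-depth of clay below the ground surface: z = 1.8 + 2.1/2 = 2.85 m.
Total vertical stress at mid-clay: σ_v = 18.4×1.8 + 16.7×1.05 = 50.655 kPa.
Pore pressure: u = 9.81×(2.85 − 0.98) = 18.345 kPa.
Initial effective stress: σ'_0 = σ_v − u = 50.655 − 18.345 = 32.31 kPa.
Final effective stress: σ'_f = 32.31 + 30 = 62.31 kPa.
σ'_f = 62.31 ≤ σ'_p = 79.8 kPa, so the clay remains overconsolidated and only the recompression index applies:
S_c = C_r·H/(1+e₀)·log₁₀(σ'_f/σ'_0) = 0.027×2.1/1.99×log₁₀(62.31/32.31)
    = 0.028493 × 0.28522 = 0.008127 m

S_c ≈ 8.13 mm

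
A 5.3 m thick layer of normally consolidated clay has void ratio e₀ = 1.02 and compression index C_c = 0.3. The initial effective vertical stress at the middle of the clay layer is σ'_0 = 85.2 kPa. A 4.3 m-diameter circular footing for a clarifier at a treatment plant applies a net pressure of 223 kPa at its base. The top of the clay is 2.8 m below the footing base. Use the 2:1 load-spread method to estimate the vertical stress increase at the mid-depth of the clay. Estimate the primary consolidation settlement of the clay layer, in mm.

S_c ≈ 141 mm

Mid-depth of clay below the footing base: z = 2.8 + 5.3/2 = 5.45 m.
Stress increase at mid-clay by the 2:1 spreading method:
Δσ ≈ qD²/(D+z)² = 223×4.3²/(4.3+5.45)² = 43.374 kPa
Final effective stress: σ'_f = σ'_0 + Δσ = 85.2 + 43.374 = 128.57 kPa.
Normally consolidated clay, so the full stress increment lies on the virgin compression line:
S_c = C_c·H/(1+e₀)·log₁₀(σ'_f/σ'_0) = 0.3×5.3/(1+1.02)×log₁₀(128.57/85.2)
    = 0.78713 × 0.1787 = 0.1407 m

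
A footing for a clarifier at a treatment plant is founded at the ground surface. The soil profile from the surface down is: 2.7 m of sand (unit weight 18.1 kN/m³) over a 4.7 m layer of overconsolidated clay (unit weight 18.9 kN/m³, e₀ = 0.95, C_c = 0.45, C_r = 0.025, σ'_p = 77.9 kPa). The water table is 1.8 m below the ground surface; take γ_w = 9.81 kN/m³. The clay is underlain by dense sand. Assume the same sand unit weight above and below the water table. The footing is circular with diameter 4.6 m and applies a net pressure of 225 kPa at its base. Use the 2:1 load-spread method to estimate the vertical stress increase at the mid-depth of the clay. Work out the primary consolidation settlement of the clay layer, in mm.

Mid-depth of clay below the ground surface: z = 2.7 + 4.7/2 = 5.05 m.
Total vertical stress at mid-clay: σ_v = 18.1×2.7 + 18.9×2.35 = 93.285 kPa.
Pore pressure: u = 9.81×(5.05 − 1.8) = 31.883 kPa.
Initial effective stress: σ'_0 = σ_v − u = 93.285 − 31.883 = 61.402 kPa.
Stress increase at mid-clay by the 2:1 spreading method:
Δσ ≈ qD²/(D+z)² = 225×4.6²/(4.6+5.05)² = 51.126 kPa
Final effective stress: σ'_f = 61.402 + 51.126 = 112.53 kPa.
σ'_f = 112.53 > σ'_p = 77.9 kPa, so the stress path crosses the preconsolidation pressure — recompression up to σ'_p, then virgin compression beyond:
S_c = H/(1+e₀)·[C_r·log₁₀(σ'_p/σ'_0) + C_c·log₁₀(σ'_f/σ'_p)]
    = 4.7/1.95 × [0.025×log₁₀(77.9/61.402) + 0.45×log₁₀(112.53/77.9)]
    = 2.4103 × [0.0025839 + 0.071879] = 0.1795 m

S_c ≈ 179 mm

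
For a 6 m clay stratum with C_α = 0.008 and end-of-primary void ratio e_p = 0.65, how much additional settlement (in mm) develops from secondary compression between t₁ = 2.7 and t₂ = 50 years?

S_s ≈ 36.9 mm

Secondary compression: S_s = C_α·H/(1+e_p)·log₁₀(t₂/t₁)
S_s = 0.008×6/(1+0.65)×log₁₀(50/2.7)
    = 0.02909 × 1.268 = 0.03688 m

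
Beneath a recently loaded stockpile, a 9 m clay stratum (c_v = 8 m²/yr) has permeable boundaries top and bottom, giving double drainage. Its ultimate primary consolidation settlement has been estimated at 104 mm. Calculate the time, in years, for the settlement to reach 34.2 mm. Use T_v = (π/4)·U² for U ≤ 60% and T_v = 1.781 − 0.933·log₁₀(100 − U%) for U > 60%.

Drainage path length: H_d = H/2 = 4.5 m (double drainage).
U = S(t)/S_ult = 34.2/104 = 0.3288.
U ≤ 60%: T_v = (π/4)·U² = (π/4)×0.32885² = 0.084933.
t = T_v·H_d²/c_v = 0.084933×4.5²/8 = 0.215 years.

t ≈ 0.215 years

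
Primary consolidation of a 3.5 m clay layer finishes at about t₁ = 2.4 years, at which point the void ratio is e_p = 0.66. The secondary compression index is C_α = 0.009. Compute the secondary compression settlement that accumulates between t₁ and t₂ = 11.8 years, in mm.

Secondary compression: S_s = C_α·H/(1+e_p)·log₁₀(t₂/t₁)
S_s = 0.009×3.5/(1+0.66)×log₁₀(11.8/2.4)
    = 0.01898 × 0.6917 = 0.01313 m

S_s ≈ 13.1 mm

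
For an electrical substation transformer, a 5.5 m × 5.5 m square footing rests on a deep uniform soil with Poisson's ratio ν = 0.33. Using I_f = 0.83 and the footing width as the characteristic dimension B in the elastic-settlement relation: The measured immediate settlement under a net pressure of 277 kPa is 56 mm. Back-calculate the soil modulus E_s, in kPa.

E_s ≈ 20100 kPa

S_e = q·B·(1−ν²)/E_s · I_f  ⇒  E_s = q·B·(1−ν²)·I_f / S_e.
E_s = 277 × 5.5 × 0.8911 × 0.83 / 0.056 = 20120 kPa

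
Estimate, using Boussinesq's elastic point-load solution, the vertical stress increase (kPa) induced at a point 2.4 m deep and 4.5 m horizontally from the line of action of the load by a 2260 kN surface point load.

Boussinesq vertical stress below a point load on an elastic half-space:
Δσ_z = 3P/(2πz²) · [1 + (r/z)²]^(−5/2)
r/z = 4.5/2.4 = 1.875; [1+(r/z)²]^(−5/2) = 0.023078.
Δσ_z = 3×2260/(2π×2.4²) × 0.023078 = 187.34 × 0.023078 = 4.323 kPa

Δσ_z ≈ 4.32 kPa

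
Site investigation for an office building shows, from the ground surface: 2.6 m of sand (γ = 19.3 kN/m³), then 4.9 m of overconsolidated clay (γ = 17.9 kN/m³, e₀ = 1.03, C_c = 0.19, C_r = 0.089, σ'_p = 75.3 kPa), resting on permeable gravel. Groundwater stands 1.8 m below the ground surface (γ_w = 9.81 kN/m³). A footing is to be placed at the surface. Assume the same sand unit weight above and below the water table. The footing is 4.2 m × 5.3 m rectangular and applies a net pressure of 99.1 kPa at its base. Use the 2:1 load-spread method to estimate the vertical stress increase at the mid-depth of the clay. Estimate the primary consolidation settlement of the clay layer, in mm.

S_c ≈ 42.5 mm

Mid-depth of clay below the ground surface: z = 2.6 + 4.9/2 = 5.05 m.
Total vertical stress at mid-clay: σ_v = 19.3×2.6 + 17.9×2.45 = 94.035 kPa.
Pore pressure: u = 9.81×(5.05 − 1.8) = 31.883 kPa.
Initial effective stress: σ'_0 = σ_v − u = 94.035 − 31.883 = 62.152 kPa.
Stress increase at mid-clay by the 2:1 spreading method:
Δσ = qBL/((B+z)(L+z)) = 99.1×4.2×5.3/((4.2+5.05)(5.3+5.05)) = 23.042 kPa
Final effective stress: σ'_f = 62.152 + 23.042 = 85.194 kPa.
σ'_f = 85.194 > σ'_p = 75.3 kPa, so the stress path crosses the preconsolidation pressure — recompression up to σ'_p, then virgin compression beyond:
S_c = H/(1+e₀)·[C_r·log₁₀(σ'_p/σ'_0) + C_c·log₁₀(σ'_f/σ'_p)]
    = 4.9/2.03 × [0.089×log₁₀(75.3/62.152) + 0.19×log₁₀(85.194/75.3)]
    = 2.4138 × [0.0074172 + 0.010187] = 0.04249 m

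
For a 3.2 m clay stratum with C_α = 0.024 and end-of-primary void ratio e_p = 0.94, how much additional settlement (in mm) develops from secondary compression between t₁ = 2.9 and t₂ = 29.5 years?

Secondary compression: S_s = C_α·H/(1+e_p)·log₁₀(t₂/t₁)
S_s = 0.024×3.2/(1+0.94)×log₁₀(29.5/2.9)
    = 0.03959 × 1.007 = 0.03988 m

S_s ≈ 39.9 mm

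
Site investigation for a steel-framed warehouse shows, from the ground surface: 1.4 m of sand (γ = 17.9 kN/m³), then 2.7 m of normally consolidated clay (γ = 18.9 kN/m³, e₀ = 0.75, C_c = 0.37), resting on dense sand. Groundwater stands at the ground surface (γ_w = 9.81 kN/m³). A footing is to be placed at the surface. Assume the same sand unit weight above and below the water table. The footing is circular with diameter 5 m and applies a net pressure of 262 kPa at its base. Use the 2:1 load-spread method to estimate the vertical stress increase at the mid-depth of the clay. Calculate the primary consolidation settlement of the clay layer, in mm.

S_c ≈ 428 mm

Mid-depth of clay below the ground surface: z = 1.4 + 2.7/2 = 2.75 m.
Total vertical stress at mid-clay: σ_v = 17.9×1.4 + 18.9×1.35 = 50.575 kPa.
Pore pressure: u = 9.81×(2.75 − 0) = 26.978 kPa.
Initial effective stress: σ'_0 = σ_v − u = 50.575 − 26.978 = 23.597 kPa.
Stress increase at mid-clay by the 2:1 spreading method:
Δσ ≈ qD²/(D+z)² = 262×5²/(5+2.75)² = 109.05 kPa
Final effective stress: σ'_f = σ'_0 + Δσ = 23.597 + 109.05 = 132.65 kPa.
Normally consolidated clay, so the full stress increment lies on the virgin compression line:
S_c = C_c·H/(1+e₀)·log₁₀(σ'_f/σ'_0) = 0.37×2.7/(1+0.75)×log₁₀(132.65/23.597)
    = 0.57086 × 0.74985 = 0.4281 m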